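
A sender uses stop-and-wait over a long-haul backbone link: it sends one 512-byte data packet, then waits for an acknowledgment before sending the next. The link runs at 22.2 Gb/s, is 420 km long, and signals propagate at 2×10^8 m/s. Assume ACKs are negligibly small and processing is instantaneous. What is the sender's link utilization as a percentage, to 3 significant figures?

0.00439 %

t_tx = L/R = 4096/22200000000 = 1.84505e-07 s.
t_prop = 420000/200000000 = 0.0021 s; RTT = 0.0042 s.
Cycle = t_tx + RTT = 0.00420018 s.
Utilization = t_tx / cycle = 1.84505e-07/0.00420018 = 0.00439 %.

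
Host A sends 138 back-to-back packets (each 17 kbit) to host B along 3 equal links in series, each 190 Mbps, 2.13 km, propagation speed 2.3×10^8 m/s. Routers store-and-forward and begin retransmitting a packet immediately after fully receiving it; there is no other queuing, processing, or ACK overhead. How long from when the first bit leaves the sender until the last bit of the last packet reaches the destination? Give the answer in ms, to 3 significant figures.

12.6 ms

Per-hop transmission t_tx = L/R = 17000/190000000 = 0.0894737 ms.
Per-hop propagation t_prop = 2130/2.3e+08 = 0.00926087 ms.
Pipeline fill: first packet needs 3·t_tx to clear all hops; remaining 137 packets each add one t_tx.
Total = (3+138-1)·t_tx + 3·t_prop = 140·0.0894737 + 3·0.00926087 = 12.6 ms.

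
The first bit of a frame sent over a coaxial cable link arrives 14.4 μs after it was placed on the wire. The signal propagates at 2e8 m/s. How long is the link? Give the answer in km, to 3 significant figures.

2.88 km

d = s × t_prop = 200000000 × 1.44e-05 = 2.88 km.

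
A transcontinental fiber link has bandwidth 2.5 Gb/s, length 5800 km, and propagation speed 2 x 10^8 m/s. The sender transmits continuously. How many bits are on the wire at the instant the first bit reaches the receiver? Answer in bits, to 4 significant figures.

Propagation delay = 5800000 / 200000000 = 0.029 s.
BDP = R × t_prop = 2500000000 × 0.029 = 72500000 bits.

72500000 bits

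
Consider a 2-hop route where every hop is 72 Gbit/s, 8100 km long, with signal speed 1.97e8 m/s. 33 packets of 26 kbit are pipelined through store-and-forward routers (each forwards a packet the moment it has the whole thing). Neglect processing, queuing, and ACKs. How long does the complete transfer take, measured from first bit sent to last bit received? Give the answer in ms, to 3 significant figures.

82.2 ms

Per-hop transmission t_tx = L/R = 26000/72000000000 = 0.000361111 ms.
Per-hop propagation t_prop = 8100000/197000000 = 41.1168 ms.
Pipeline fill: first packet needs 2·t_tx to clear all hops; remaining 32 packets each add one t_tx.
Total = (2+33-1)·t_tx + 2·t_prop = 34·0.000361111 + 2·41.1168 = 82.2 ms.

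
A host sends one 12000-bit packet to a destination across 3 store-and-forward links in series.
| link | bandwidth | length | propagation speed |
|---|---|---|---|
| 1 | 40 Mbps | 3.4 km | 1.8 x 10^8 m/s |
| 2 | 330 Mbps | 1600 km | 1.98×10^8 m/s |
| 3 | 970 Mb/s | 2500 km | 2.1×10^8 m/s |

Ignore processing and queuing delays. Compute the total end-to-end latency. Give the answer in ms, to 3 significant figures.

Transmission delays (L/R per hop): 0.3, 0.0363636, 0.0123711 ms; sum = 0.348735 ms.
Propagation delays (d/s per hop): 0.0188889, 8.08081, 11.9048 ms; sum = 20.0045 ms.
End-to-end = 20.4 ms.

20.4 ms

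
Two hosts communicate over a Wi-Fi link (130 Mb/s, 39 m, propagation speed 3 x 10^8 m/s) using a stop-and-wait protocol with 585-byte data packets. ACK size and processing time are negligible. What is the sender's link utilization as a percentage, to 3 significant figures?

t_tx = L/R = 4680/130000000 = 3.6e-05 s.
t_prop = 39/300000000 = 1.3e-07 s; RTT = 2.6e-07 s.
Cycle = t_tx + RTT = 3.626e-05 s.
Utilization = t_tx / cycle = 3.6e-05/3.626e-05 = 99.3 %.

99.3 %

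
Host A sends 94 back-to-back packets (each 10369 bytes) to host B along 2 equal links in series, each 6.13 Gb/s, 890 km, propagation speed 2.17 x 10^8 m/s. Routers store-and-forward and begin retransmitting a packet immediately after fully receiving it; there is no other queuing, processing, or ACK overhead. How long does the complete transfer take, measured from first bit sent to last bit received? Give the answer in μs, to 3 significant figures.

Per-hop transmission t_tx = L/R = 82952/6130000000 = 13.5321 μs.
Per-hop propagation t_prop = 890000/217000000 = 4101.38 μs.
Pipeline fill: first packet needs 2·t_tx to clear all hops; remaining 93 packets each add one t_tx.
Total = (2+94-1)·t_tx + 2·t_prop = 95·13.5321 + 2·4101.38 = 9490 μs.

9490 μs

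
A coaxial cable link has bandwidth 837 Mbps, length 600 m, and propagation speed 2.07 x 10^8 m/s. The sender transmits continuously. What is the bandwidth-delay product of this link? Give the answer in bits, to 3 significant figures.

Propagation delay = 600 / 2.07e+08 = 2.89855e-06 s.
BDP = R × t_prop = 837000000 × 2.89855e-06 = 2426.09 bits.

2430 bits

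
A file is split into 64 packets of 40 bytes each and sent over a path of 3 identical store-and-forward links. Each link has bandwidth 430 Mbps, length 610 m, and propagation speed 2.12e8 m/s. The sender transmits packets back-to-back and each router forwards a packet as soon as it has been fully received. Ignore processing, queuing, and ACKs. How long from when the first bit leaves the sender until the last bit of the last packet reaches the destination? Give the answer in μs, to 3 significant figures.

Per-hop transmission t_tx = L/R = 320/430000000 = 0.744186 μs.
Per-hop propagation t_prop = 610/212000000 = 2.87736 μs.
Pipeline fill: first packet needs 3·t_tx to clear all hops; remaining 63 packets each add one t_tx.
Total = (3+64-1)·t_tx + 3·t_prop = 66·0.744186 + 3·2.87736 = 57.7 μs.

57.7 μs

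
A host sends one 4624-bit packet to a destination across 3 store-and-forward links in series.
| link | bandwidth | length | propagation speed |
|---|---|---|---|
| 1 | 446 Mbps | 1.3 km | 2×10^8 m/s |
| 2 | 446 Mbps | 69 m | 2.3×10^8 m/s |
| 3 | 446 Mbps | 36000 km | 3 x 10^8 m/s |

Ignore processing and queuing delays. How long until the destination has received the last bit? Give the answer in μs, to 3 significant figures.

Transmission delay per hop = L/R = 4624/446000000 = 10.3677 μs; 3 hops → 31.1031 μs.
Propagation delays (d/s per hop): 6.5, 0.3, 120000 μs; sum = 120007 μs.
End-to-end = 120000 μs.

120000 μs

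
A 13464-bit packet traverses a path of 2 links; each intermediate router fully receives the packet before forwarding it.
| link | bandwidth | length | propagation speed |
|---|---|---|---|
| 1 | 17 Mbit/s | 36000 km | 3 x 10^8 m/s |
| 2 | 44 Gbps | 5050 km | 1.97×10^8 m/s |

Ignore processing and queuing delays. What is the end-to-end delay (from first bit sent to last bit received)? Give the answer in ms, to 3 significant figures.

146 ms

Transmission delays (L/R per hop): 0.792, 0.000306 ms; sum = 0.792306 ms.
Propagation delays (d/s per hop): 120, 25.6345 ms; sum = 145.635 ms.
End-to-end = 146 ms.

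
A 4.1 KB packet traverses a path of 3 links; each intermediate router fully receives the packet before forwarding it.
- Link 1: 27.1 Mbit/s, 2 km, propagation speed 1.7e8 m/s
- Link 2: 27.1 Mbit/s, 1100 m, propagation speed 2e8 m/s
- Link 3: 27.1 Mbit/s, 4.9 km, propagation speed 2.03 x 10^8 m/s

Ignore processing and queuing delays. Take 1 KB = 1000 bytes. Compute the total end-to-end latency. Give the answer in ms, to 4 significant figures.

L = 32800 bits.
Transmission delay per hop = L/R = 32800/27100000 = 1.21033 ms; 3 hops → 3.631 ms.
Propagation delays (d/s per hop): 0.0117647, 0.0055, 0.0241379 ms; sum = 0.0414026 ms.
End-to-end = 3.672 ms.

3.672 ms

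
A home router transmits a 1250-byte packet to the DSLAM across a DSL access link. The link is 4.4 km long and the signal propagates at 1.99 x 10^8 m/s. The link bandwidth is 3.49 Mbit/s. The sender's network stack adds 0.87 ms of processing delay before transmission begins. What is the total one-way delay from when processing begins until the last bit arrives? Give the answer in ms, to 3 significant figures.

L = 1250 × 8 = 10000 bits.
Transmission delay = L/R = 10000 / 3490000 = 2.86533 ms.
Propagation delay = d/s = 4400 m / 199000000 m/s = 0.0221106 ms.
Plus processing delay 0.87 ms = 0.87 ms.
Total = 3.76 ms.

3.76 ms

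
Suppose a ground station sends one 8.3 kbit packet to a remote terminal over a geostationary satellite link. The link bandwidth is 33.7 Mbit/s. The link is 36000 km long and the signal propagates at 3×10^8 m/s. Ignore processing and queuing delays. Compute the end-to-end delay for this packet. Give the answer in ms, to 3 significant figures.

L = 8300 bits.
Transmission delay = L/R = 8300 / 33700000 = 0.246291 ms.
Propagation delay = d/s = 36000000 m / 300000000 m/s = 120 ms.
Total = 120 ms.

120 ms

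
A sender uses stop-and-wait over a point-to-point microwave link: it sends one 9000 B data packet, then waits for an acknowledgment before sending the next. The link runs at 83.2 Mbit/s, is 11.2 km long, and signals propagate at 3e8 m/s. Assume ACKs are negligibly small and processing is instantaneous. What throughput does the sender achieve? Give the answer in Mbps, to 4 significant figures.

t_tx = L/R = 72000/83200000 = 0.000865385 s.
t_prop = 11200/300000000 = 3.73333e-05 s; RTT = 7.46667e-05 s.
Cycle = t_tx + RTT = 0.000940051 s.
Throughput = L / cycle = 72000 / 0.000940051 = 76.59 Mbps.

76.59 Mbps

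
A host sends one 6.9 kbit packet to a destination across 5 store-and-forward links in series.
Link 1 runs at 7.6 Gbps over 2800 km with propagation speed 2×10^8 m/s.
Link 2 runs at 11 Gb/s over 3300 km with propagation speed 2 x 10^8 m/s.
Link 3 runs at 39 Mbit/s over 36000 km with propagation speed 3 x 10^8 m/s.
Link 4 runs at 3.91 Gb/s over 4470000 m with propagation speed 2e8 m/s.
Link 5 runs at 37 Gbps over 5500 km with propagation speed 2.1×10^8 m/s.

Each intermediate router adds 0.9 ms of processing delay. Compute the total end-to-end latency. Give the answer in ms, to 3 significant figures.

L = 6900 bits.
Transmission delays (L/R per hop): 0.000907895, 0.000627273, 0.176923, 0.00176471, 0.000186486 ms; sum = 0.180409 ms.
Propagation delays (d/s per hop): 14, 16.5, 120, 22.35, 26.1905 ms; sum = 199.04 ms.
Processing at 4 router(s): 4 × 0.9 ms = 3.6 ms.
End-to-end = 203 ms.

203 ms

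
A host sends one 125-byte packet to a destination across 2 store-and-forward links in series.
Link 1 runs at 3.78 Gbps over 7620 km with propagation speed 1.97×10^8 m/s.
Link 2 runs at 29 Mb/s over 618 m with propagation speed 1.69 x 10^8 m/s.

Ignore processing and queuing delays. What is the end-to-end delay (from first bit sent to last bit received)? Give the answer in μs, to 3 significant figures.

L = 125 × 8 = 1000 bits.
Transmission delays (L/R per hop): 0.26455, 34.4828 μs; sum = 34.7473 μs.
Propagation delays (d/s per hop): 38680.2, 3.6568 μs; sum = 38683.9 μs.
End-to-end = 38700 μs.

38700 μs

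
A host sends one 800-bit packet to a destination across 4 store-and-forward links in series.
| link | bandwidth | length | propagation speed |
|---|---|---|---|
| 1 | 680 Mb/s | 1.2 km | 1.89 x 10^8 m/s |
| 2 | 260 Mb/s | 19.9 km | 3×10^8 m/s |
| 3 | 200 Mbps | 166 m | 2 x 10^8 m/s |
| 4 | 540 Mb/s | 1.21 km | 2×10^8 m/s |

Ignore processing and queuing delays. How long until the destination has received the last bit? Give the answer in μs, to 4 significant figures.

89.30 μs

Transmission delays (L/R per hop): 1.17647, 3.07692, 4, 1.48148 μs; sum = 9.73488 μs.
Propagation delays (d/s per hop): 6.34921, 66.3333, 0.83, 6.05 μs; sum = 79.5625 μs.
End-to-end = 89.30 μs.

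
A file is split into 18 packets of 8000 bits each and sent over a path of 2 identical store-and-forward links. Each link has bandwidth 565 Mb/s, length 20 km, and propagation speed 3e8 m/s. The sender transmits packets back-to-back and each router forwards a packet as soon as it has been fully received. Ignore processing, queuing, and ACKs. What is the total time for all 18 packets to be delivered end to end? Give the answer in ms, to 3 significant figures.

Per-hop transmission t_tx = L/R = 8000/565000000 = 0.0141593 ms.
Per-hop propagation t_prop = 20000/300000000 = 0.0666667 ms.
Pipeline fill: first packet needs 2·t_tx to clear all hops; remaining 17 packets each add one t_tx.
Total = (2+18-1)·t_tx + 2·t_prop = 19·0.0141593 + 2·0.0666667 = 0.402 ms.

0.402 ms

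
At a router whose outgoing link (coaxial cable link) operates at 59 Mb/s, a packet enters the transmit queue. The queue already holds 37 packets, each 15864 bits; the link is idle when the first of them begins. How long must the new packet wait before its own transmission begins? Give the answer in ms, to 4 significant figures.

9.949 ms

Each queued packet: L/R = 15864/59000000 = 0.268881 ms.
37 queued → 9.94861 ms.
Queuing delay = 9.949 ms.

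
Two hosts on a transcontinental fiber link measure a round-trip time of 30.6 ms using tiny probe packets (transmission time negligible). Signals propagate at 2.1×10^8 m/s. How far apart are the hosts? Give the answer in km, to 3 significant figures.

3210 km

One-way propagation = RTT/2 = 15.3 ms.
d = s × t = 210000000 × 0.0153 = 3210 km.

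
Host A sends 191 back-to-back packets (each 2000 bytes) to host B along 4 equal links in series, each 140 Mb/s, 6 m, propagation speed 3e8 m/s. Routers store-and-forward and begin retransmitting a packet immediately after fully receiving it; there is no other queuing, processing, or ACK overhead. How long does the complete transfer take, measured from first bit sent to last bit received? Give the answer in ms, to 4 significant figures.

Per-hop transmission t_tx = L/R = 16000/140000000 = 0.114286 ms.
Per-hop propagation t_prop = 6/300000000 = 2e-05 ms.
Pipeline fill: first packet needs 4·t_tx to clear all hops; remaining 190 packets each add one t_tx.
Total = (4+191-1)·t_tx + 4·t_prop = 194·0.114286 + 4·2e-05 = 22.17 ms.

22.17 ms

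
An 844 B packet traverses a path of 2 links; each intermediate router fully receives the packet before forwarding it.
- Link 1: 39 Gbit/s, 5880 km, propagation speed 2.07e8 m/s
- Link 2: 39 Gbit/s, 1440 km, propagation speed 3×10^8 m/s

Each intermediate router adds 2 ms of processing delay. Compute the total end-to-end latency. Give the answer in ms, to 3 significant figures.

35.2 ms

L = 844 × 8 = 6752 bits.
Transmission delay per hop = L/R = 6752/39000000000 = 0.000173128 ms; 2 hops → 0.000346256 ms.
Propagation delays (d/s per hop): 28.4058, 4.8 ms; sum = 33.2058 ms.
Processing at 1 router(s): 1 × 2 ms = 2 ms.
End-to-end = 35.2 ms.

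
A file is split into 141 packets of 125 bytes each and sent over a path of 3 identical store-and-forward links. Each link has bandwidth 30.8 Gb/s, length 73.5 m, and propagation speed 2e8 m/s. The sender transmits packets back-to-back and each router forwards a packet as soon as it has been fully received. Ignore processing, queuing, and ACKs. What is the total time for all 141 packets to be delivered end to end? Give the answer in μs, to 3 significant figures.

5.75 μs

Per-hop transmission t_tx = L/R = 1000/30800000000 = 0.0324675 μs.
Per-hop propagation t_prop = 73.5/200000000 = 0.3675 μs.
Pipeline fill: first packet needs 3·t_tx to clear all hops; remaining 140 packets each add one t_tx.
Total = (3+141-1)·t_tx + 3·t_prop = 143·0.0324675 + 3·0.3675 = 5.75 μs.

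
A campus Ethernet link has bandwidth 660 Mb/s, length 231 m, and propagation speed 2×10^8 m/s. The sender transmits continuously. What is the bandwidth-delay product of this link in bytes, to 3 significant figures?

Propagation delay = 231 / 200000000 = 1.155e-06 s.
BDP = R × t_prop = 660000000 × 1.155e-06 = 762.3 bits.
In bytes: 762.3/8 = 95.3 bytes.

95.3 bytes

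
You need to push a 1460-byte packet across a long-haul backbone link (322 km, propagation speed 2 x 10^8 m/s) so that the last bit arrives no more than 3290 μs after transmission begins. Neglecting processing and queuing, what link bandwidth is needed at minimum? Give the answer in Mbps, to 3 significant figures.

6.95 Mbps

L = 11680 bits.
Propagation delay = 322000 / 200000000 = 1610 μs.
Transmission budget = 3290 − 1610 = 1680 μs.
R ≥ L / t_tx = 11680 bits / 0.00168 s = 6.95 Mbps.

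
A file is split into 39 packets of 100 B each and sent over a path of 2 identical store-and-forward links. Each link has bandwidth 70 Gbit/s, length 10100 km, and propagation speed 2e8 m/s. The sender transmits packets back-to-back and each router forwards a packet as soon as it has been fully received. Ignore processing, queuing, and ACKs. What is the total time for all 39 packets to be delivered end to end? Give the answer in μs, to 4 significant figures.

Per-hop transmission t_tx = L/R = 800/70000000000 = 0.0114286 μs.
Per-hop propagation t_prop = 10100000/200000000 = 50500 μs.
Pipeline fill: first packet needs 2·t_tx to clear all hops; remaining 38 packets each add one t_tx.
Total = (2+39-1)·t_tx + 2·t_prop = 40·0.0114286 + 2·50500 = 101000 μs.

101000 μs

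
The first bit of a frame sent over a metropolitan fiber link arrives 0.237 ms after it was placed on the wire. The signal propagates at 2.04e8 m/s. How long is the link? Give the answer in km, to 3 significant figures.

48.3 km

d = s × t_prop = 204000000 × 0.000237 = 48.3 km.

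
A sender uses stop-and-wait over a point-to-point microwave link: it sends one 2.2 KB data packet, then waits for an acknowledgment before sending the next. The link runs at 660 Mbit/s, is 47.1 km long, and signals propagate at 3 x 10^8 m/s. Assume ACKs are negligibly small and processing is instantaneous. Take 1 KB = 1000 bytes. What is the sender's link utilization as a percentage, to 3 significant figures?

7.83 %

t_tx = L/R = 17600/660000000 = 2.66667e-05 s.
t_prop = 47100/300000000 = 0.000157 s; RTT = 0.000314 s.
Cycle = t_tx + RTT = 0.000340667 s.
Utilization = t_tx / cycle = 2.66667e-05/0.000340667 = 7.83 %.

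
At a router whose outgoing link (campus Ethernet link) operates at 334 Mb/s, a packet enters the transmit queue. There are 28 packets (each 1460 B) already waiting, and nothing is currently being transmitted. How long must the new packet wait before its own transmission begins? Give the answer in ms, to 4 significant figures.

Each queued packet: L/R = 11680/334000000 = 0.0349701 ms.
28 queued → 0.979162 ms.
Queuing delay = 0.9792 ms.

0.9792 ms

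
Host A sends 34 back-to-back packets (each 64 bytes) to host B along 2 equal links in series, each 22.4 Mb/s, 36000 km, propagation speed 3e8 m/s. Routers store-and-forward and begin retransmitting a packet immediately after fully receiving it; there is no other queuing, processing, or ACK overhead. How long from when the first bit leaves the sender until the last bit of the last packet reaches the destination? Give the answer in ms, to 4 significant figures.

Per-hop transmission t_tx = L/R = 512/22400000 = 0.0228571 ms.
Per-hop propagation t_prop = 36000000/300000000 = 120 ms.
Pipeline fill: first packet needs 2·t_tx to clear all hops; remaining 33 packets each add one t_tx.
Total = (2+34-1)·t_tx + 2·t_prop = 35·0.0228571 + 2·120 = 240.8 ms.

240.8 ms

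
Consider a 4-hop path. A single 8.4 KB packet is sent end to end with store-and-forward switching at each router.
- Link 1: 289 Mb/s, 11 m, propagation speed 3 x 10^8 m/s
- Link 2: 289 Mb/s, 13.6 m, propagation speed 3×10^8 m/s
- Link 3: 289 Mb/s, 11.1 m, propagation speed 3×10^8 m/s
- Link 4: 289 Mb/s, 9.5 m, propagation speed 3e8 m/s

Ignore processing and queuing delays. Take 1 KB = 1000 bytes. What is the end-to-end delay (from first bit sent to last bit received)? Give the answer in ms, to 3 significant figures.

L = 67200 bits.
Transmission delay per hop = L/R = 67200/289000000 = 0.232526 ms; 4 hops → 0.930104 ms.
Propagation delays (d/s per hop): 3.66667e-05, 4.53333e-05, 3.7e-05, 3.16667e-05 ms; sum = 0.000150667 ms.
End-to-end = 0.930 ms.

0.930 ms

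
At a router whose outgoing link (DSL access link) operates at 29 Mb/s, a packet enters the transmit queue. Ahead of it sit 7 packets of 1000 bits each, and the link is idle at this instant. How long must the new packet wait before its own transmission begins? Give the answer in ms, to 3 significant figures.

Each queued packet: L/R = 1000/29000000 = 0.0344828 ms.
7 queued → 0.241379 ms.
Queuing delay = 0.241 ms.

0.241 ms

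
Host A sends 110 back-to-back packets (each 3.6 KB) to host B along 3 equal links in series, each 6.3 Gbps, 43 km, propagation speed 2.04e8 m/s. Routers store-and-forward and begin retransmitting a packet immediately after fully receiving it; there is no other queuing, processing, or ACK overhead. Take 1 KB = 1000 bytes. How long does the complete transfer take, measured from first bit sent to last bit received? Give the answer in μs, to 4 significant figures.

1144 μs

Per-hop transmission t_tx = L/R = 28800/6300000000 = 4.57143 μs.
Per-hop propagation t_prop = 43000/204000000 = 210.784 μs.
Pipeline fill: first packet needs 3·t_tx to clear all hops; remaining 109 packets each add one t_tx.
Total = (3+110-1)·t_tx + 3·t_prop = 112·4.57143 + 3·210.784 = 1144 μs.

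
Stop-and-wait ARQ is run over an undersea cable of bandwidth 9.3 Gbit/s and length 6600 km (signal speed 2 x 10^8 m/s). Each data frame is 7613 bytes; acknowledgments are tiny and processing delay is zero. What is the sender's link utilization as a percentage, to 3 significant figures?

t_tx = L/R = 60904/9300000000 = 6.54882e-06 s.
t_prop = 6600000/200000000 = 0.033 s; RTT = 0.066 s.
Cycle = t_tx + RTT = 0.0660065 s.
Utilization = t_tx / cycle = 6.54882e-06/0.0660065 = 0.00992 %.

0.00992 %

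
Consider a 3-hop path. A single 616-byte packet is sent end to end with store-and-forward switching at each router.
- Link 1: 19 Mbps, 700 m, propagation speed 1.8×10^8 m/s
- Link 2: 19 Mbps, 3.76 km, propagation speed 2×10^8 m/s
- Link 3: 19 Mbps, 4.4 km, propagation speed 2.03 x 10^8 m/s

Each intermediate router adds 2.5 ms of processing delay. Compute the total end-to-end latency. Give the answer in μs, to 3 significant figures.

5820 μs

L = 616 × 8 = 4928 bits.
Transmission delay per hop = L/R = 4928/19000000 = 259.368 μs; 3 hops → 778.105 μs.
Propagation delays (d/s per hop): 3.88889, 18.8, 21.6749 μs; sum = 44.3638 μs.
Processing at 2 router(s): 2 × 2.5 ms = 5000 μs.
End-to-end = 5820 μs.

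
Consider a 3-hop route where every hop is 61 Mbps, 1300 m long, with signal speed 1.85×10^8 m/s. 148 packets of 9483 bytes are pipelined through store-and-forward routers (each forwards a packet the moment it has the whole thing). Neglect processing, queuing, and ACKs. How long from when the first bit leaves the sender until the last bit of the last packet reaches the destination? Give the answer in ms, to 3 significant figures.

Per-hop transmission t_tx = L/R = 75864/61000000 = 1.24367 ms.
Per-hop propagation t_prop = 1300/185000000 = 0.00702703 ms.
Pipeline fill: first packet needs 3·t_tx to clear all hops; remaining 147 packets each add one t_tx.
Total = (3+148-1)·t_tx + 3·t_prop = 150·1.24367 + 3·0.00702703 = 187 ms.

187 ms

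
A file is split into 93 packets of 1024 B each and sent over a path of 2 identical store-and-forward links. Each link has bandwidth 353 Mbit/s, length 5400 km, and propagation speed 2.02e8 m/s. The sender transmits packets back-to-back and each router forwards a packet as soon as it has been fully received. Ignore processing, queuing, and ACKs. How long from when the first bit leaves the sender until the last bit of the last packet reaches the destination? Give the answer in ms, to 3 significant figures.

Per-hop transmission t_tx = L/R = 8192/353000000 = 0.0232068 ms.
Per-hop propagation t_prop = 5400000/202000000 = 26.7327 ms.
Pipeline fill: first packet needs 2·t_tx to clear all hops; remaining 92 packets each add one t_tx.
Total = (2+93-1)·t_tx + 2·t_prop = 94·0.0232068 + 2·26.7327 = 55.6 ms.

55.6 ms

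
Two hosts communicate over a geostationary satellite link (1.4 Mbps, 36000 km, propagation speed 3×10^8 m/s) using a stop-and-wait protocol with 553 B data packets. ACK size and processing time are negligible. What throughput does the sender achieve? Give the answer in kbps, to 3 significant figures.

t_tx = L/R = 4424/1400000 = 0.00316 s.
t_prop = 36000000/300000000 = 0.12 s; RTT = 0.24 s.
Cycle = t_tx + RTT = 0.24316 s.
Throughput = L / cycle = 4424 / 0.24316 = 18.2 kbps.

18.2 kbps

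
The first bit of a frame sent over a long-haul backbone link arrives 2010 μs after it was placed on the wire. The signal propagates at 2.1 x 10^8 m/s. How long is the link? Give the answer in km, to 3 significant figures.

422 km

d = s × t_prop = 210000000 × 0.00201 = 422 km.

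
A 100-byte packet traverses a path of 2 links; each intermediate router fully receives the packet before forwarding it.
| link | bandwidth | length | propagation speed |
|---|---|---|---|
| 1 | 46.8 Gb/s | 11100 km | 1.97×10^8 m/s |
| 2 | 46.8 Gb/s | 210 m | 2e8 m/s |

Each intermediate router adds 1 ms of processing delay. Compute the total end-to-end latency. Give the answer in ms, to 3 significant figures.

L = 100 × 8 = 800 bits.
Transmission delay per hop = L/R = 800/46800000000 = 1.7094e-05 ms; 2 hops → 3.4188e-05 ms.
Propagation delays (d/s per hop): 56.3452, 0.00105 ms; sum = 56.3462 ms.
Processing at 1 router(s): 1 × 1 ms = 1 ms.
End-to-end = 57.3 ms.

57.3 ms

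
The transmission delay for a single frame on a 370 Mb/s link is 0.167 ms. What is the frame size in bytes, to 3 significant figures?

L = R × t_tx = 370000000 b/s × 0.000167 s = 61790 bits.
In bytes: 61790 / 8 = 7720 bytes.

7720 bytes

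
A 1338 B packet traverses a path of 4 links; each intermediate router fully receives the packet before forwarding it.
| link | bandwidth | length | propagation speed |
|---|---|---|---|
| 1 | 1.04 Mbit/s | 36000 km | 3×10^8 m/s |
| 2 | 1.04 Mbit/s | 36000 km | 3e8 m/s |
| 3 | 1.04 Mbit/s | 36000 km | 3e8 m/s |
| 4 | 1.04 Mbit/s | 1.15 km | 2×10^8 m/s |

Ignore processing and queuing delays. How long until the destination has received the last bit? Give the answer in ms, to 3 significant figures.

L = 1338 × 8 = 10704 bits.
Transmission delay per hop = L/R = 10704/1040000 = 10.2923 ms; 4 hops → 41.1692 ms.
Propagation delays (d/s per hop): 120, 120, 120, 0.00575 ms; sum = 360.006 ms.
End-to-end = 401 ms.

401 ms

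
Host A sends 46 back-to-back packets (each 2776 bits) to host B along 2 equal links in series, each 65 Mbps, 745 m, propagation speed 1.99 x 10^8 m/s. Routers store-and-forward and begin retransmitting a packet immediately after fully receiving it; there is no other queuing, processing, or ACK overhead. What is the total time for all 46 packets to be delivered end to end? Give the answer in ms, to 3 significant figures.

Per-hop transmission t_tx = L/R = 2776/65000000 = 0.0427077 ms.
Per-hop propagation t_prop = 745/199000000 = 0.00374372 ms.
Pipeline fill: first packet needs 2·t_tx to clear all hops; remaining 45 packets each add one t_tx.
Total = (2+46-1)·t_tx + 2·t_prop = 47·0.0427077 + 2·0.00374372 = 2.01 ms.

2.01 ms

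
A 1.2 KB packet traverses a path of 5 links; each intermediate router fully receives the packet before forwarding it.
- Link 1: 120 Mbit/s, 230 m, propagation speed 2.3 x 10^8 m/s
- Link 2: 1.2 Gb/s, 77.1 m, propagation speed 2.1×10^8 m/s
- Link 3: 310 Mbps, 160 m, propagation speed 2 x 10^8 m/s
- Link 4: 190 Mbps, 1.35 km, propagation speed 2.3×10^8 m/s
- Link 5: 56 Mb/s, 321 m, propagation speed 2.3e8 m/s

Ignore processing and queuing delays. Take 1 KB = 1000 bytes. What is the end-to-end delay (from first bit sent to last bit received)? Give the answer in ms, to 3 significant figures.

L = 9600 bits.
Transmission delays (L/R per hop): 0.08, 0.008, 0.0309677, 0.0505263, 0.171429 ms; sum = 0.340923 ms.
Propagation delays (d/s per hop): 0.001, 0.000367143, 0.0008, 0.00586957, 0.00139565 ms; sum = 0.00943236 ms.
End-to-end = 0.350 ms.

0.350 ms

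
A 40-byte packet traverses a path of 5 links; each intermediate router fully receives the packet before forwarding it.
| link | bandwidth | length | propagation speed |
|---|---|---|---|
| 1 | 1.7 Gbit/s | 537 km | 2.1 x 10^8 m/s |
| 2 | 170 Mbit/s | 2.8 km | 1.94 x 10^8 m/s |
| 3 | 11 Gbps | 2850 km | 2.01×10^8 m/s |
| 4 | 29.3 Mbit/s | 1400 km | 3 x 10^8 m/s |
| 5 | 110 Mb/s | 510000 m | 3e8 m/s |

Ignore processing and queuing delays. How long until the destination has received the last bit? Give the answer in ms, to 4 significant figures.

23.13 ms

L = 40 × 8 = 320 bits.
Transmission delays (L/R per hop): 0.000188235, 0.00188235, 2.90909e-05, 0.0109215, 0.00290909 ms; sum = 0.0159303 ms.
Propagation delays (d/s per hop): 2.55714, 0.014433, 14.1791, 4.66667, 1.7 ms; sum = 23.1173 ms.
End-to-end = 23.13 ms.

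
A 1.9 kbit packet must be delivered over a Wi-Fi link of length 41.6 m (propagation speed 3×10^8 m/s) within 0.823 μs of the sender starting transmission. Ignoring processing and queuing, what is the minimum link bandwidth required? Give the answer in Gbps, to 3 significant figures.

2.78 Gbps

Propagation delay = 41.6 / 300000000 = 0.138667 μs.
Transmission budget = 0.823 − 0.138667 = 0.684333 μs.
R ≥ L / t_tx = 1900 bits / 6.84333e-07 s = 2.78 Gbps.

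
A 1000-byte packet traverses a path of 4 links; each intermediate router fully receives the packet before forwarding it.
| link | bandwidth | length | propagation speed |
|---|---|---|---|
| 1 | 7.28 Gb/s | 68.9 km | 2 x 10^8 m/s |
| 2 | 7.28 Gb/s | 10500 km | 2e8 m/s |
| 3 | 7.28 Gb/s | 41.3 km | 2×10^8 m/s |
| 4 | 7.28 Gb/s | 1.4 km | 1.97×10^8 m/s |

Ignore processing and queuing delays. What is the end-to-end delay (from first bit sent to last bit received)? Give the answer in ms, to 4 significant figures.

L = 1000 × 8 = 8000 bits.
Transmission delay per hop = L/R = 8000/7280000000 = 0.0010989 ms; 4 hops → 0.0043956 ms.
Propagation delays (d/s per hop): 0.3445, 52.5, 0.2065, 0.0071066 ms; sum = 53.0581 ms.
End-to-end = 53.06 ms.

53.06 ms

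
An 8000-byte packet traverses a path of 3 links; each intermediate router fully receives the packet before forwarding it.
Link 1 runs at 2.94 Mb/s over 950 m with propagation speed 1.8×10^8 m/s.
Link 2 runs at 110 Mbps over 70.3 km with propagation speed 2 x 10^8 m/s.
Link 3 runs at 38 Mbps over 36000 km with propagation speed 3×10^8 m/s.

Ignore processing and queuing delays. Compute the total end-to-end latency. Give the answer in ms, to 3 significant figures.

L = 8000 × 8 = 64000 bits.
Transmission delays (L/R per hop): 21.7687, 0.581818, 1.68421 ms; sum = 24.0347 ms.
Propagation delays (d/s per hop): 0.00527778, 0.3515, 120 ms; sum = 120.357 ms.
End-to-end = 144 ms.

144 ms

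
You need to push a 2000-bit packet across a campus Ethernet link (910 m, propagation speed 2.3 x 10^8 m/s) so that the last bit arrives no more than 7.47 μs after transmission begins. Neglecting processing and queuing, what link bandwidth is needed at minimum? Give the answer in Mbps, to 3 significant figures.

569 Mbps

Propagation delay = 910 / 2.3e+08 = 3.95652 μs.
Transmission budget = 7.47 − 3.95652 = 3.51348 μs.
R ≥ L / t_tx = 2000 bits / 3.51348e-06 s = 569 Mbps.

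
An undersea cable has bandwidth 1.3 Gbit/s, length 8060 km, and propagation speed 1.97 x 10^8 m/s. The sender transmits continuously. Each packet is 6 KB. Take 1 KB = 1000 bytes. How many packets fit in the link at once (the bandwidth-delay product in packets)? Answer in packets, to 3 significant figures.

1110 packets

Propagation delay = 8060000 / 197000000 = 0.0409137 s.
BDP = R × t_prop = 1300000000 × 0.0409137 = 53187800 bits.
In packets of 48000 bits: 1110 packets.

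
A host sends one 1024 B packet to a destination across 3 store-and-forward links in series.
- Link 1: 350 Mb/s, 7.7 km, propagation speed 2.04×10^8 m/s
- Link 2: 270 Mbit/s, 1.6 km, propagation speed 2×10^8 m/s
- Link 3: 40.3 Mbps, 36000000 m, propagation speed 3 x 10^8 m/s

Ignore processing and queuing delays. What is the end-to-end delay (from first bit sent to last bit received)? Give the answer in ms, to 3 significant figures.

L = 1024 × 8 = 8192 bits.
Transmission delays (L/R per hop): 0.0234057, 0.0303407, 0.203275 ms; sum = 0.257022 ms.
Propagation delays (d/s per hop): 0.0377451, 0.008, 120 ms; sum = 120.046 ms.
End-to-end = 120 ms.

120 ms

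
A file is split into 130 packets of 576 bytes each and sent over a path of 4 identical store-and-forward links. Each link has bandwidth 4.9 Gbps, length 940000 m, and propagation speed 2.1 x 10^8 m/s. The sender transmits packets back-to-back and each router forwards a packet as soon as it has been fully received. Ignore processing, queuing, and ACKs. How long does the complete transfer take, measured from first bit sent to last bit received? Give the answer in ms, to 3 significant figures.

18.0 ms

Per-hop transmission t_tx = L/R = 4608/4900000000 = 0.000940408 ms.
Per-hop propagation t_prop = 940000/210000000 = 4.47619 ms.
Pipeline fill: first packet needs 4·t_tx to clear all hops; remaining 129 packets each add one t_tx.
Total = (4+130-1)·t_tx + 4·t_prop = 133·0.000940408 + 4·4.47619 = 18.0 ms.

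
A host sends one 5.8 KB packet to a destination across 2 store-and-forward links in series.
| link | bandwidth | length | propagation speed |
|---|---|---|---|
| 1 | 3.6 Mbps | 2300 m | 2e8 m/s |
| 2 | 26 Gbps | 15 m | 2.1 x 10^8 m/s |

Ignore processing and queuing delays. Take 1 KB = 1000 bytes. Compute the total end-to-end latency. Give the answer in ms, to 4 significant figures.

12.90 ms

L = 46400 bits.
Transmission delays (L/R per hop): 12.8889, 0.00178462 ms; sum = 12.8907 ms.
Propagation delays (d/s per hop): 0.0115, 7.14286e-05 ms; sum = 0.0115714 ms.
End-to-end = 12.90 ms.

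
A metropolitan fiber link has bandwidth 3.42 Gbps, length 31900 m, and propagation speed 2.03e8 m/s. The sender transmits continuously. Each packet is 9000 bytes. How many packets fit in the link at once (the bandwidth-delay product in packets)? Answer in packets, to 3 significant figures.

7.46 packets

Propagation delay = 31900 / 2.03e+08 = 0.000157143 s.
BDP = R × t_prop = 3420000000 × 0.000157143 = 537429 bits.
In packets of 72000 bits: 7.46 packets.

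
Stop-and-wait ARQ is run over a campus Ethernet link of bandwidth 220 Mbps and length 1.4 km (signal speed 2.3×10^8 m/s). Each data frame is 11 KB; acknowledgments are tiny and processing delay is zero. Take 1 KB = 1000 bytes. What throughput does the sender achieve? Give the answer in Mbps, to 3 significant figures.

t_tx = L/R = 88000/220000000 = 0.0004 s.
t_prop = 1400/2.3e+08 = 6.08696e-06 s; RTT = 1.21739e-05 s.
Cycle = t_tx + RTT = 0.000412174 s.
Throughput = L / cycle = 88000 / 0.000412174 = 214 Mbps.

214 Mbps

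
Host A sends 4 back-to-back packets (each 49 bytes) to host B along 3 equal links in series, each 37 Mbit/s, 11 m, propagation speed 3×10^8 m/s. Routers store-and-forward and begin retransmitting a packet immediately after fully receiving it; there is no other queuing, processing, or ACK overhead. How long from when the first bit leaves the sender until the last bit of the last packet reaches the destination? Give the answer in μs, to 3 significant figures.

Per-hop transmission t_tx = L/R = 392/37000000 = 10.5946 μs.
Per-hop propagation t_prop = 11/300000000 = 0.0366667 μs.
Pipeline fill: first packet needs 3·t_tx to clear all hops; remaining 3 packets each add one t_tx.
Total = (3+4-1)·t_tx + 3·t_prop = 6·10.5946 + 3·0.0366667 = 63.7 μs.

63.7 μs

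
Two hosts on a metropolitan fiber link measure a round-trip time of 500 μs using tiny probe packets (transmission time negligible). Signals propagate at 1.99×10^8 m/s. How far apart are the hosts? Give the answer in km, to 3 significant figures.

One-way propagation = RTT/2 = 250 μs.
d = s × t = 199000000 × 0.00025 = 49.8 km.

49.8 km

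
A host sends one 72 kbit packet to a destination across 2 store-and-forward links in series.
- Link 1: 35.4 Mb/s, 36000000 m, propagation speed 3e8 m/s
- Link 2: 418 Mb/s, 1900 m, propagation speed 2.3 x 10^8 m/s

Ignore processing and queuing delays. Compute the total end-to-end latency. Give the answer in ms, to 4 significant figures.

L = 72000 bits.
Transmission delays (L/R per hop): 2.0339, 0.172249 ms; sum = 2.20615 ms.
Propagation delays (d/s per hop): 120, 0.00826087 ms; sum = 120.008 ms.
End-to-end = 122.2 ms.

122.2 ms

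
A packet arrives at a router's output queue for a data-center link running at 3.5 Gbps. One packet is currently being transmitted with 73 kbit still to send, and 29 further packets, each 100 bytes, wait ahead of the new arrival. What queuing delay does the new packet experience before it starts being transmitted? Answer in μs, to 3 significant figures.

27.5 μs

Each queued packet: L/R = 800/3500000000 = 0.228571 μs.
29 queued → 6.62857 μs.
Plus remaining 73000 bits of current packet: 20.8571 μs.
Queuing delay = 27.5 μs.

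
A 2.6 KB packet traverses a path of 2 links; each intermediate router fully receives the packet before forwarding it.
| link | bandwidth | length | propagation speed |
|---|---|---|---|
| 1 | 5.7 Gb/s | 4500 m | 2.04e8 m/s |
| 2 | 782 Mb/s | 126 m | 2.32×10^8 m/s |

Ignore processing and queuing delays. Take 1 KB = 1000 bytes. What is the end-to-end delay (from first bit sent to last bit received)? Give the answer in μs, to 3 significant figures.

52.8 μs

L = 20800 bits.
Transmission delays (L/R per hop): 3.64912, 26.5985 μs; sum = 30.2476 μs.
Propagation delays (d/s per hop): 22.0588, 0.543103 μs; sum = 22.6019 μs.
End-to-end = 52.8 μs.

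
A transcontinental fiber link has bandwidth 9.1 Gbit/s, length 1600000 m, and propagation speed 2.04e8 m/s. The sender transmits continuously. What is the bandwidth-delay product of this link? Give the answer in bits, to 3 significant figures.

Propagation delay = 1600000 / 204000000 = 0.00784314 s.
BDP = R × t_prop = 9100000000 × 0.00784314 = 71372500 bits.

71400000 bits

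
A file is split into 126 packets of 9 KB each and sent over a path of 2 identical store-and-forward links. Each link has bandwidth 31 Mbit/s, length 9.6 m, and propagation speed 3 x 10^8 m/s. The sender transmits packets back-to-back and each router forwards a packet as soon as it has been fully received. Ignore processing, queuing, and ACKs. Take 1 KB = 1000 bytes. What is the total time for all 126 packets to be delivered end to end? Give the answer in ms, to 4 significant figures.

295.0 ms

Per-hop transmission t_tx = L/R = 72000/31000000 = 2.32258 ms.
Per-hop propagation t_prop = 9.6/300000000 = 3.2e-05 ms.
Pipeline fill: first packet needs 2·t_tx to clear all hops; remaining 125 packets each add one t_tx.
Total = (2+126-1)·t_tx + 2·t_prop = 127·2.32258 + 2·3.2e-05 = 295.0 ms.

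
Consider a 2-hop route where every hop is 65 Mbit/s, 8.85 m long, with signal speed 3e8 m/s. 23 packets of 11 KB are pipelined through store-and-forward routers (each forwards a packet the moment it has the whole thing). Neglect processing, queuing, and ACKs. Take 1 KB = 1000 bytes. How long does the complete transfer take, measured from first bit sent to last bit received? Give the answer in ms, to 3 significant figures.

32.5 ms

Per-hop transmission t_tx = L/R = 88000/65000000 = 1.35385 ms.
Per-hop propagation t_prop = 8.85/300000000 = 2.95e-05 ms.
Pipeline fill: first packet needs 2·t_tx to clear all hops; remaining 22 packets each add one t_tx.
Total = (2+23-1)·t_tx + 2·t_prop = 24·1.35385 + 2·2.95e-05 = 32.5 ms.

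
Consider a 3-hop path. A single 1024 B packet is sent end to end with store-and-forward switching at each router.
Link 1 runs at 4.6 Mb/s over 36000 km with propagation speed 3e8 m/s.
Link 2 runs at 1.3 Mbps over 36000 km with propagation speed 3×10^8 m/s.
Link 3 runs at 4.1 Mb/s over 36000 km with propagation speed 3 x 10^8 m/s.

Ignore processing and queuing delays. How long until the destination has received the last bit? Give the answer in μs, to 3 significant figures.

L = 1024 × 8 = 8192 bits.
Transmission delays (L/R per hop): 1780.87, 6301.54, 1998.05 μs; sum = 10080.5 μs.
Propagation delays (d/s per hop): 120000, 120000, 120000 μs; sum = 360000 μs.
End-to-end = 370000 μs.

370000 μs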